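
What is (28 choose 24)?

20475

C(28,24) = C(28,4) by symmetry.
C(28,4) = (28·27·26·25) / 4! = 491400 / 24 = 20475.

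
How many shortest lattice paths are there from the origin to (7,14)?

116280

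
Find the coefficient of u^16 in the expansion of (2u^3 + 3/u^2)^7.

General term: C(7,j)·(2u^3)^j·(3/u^2)^(7-j), with u-exponent 3j − 2(7−j) = 5j − 14.
Set 5j − 14 = 16: j = 6.
C(7,6) = 7; 2^6 = 64; 3^1 = 3.
Coefficient = 7 · 64 · 3 = 1344.

1344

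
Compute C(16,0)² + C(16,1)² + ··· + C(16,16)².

601080390

By Vandermonde's identity, Σ C(16,j)² = C(32,16) = 601080390.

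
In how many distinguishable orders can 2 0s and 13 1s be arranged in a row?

Choose positions for the 0s: C(15,2) = 105.

105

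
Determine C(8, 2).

C(8,2) = (8·7) / 2! = 56 / 2 = 28.

28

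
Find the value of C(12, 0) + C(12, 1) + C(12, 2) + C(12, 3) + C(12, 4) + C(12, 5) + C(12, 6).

2510

1 + 12 + 66 + 220 + 495 + 792 + 924 = 2510.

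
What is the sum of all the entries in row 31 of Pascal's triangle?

2147483648

Setting x = 1 in (1+x)^31 gives Σ C(31,i) = 2^31 = 2147483648.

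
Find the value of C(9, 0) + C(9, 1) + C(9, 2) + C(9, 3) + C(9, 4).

256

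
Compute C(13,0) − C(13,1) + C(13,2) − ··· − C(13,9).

The partial alternating sum Σ_{k=0}^{9} (−1)^k C(13,k) = (−1)^9 C(12,9) = -220.

-220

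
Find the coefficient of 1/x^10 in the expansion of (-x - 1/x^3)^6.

15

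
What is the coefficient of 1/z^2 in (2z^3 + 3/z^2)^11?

General term: C(11,j)·(2z^3)^j·(3/z^2)^(11-j), with z-exponent 3j − 2(11−j) = 5j − 22.
Set 5j − 22 = -2: j = 4.
C(11,4) = 330; 2^4 = 16; 3^7 = 2187.
Coefficient = 330 · 16 · 2187 = 11547360.

11547360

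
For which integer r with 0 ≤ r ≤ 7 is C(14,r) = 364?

3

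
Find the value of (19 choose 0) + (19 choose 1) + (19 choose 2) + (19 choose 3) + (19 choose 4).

5036

1 + 19 + 171 + 969 + 3876 = 5036.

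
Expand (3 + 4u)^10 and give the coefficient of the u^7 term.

The general term is C(10,j)·(3)^j·(4u)^(10-j); the u^7 term has j = 3.
C(10,3) = 120.
Coefficient = C(10,3) · 3^3 · 4^7 = 120 · 27 · 16384 = 53084160.

53084160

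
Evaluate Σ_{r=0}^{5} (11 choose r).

1024

1 + 11 + 55 + 165 + 330 + 462 = 1024.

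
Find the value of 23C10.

C(23,10) = (23·22·21·20·19·18·17·16·15·14) / 10! = 4151586700800 / 3628800 = 1144066.

1144066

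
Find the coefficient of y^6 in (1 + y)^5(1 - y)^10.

65

Coefficient of y^6 = Σ_{j} C(5,j)·1^j·C(10,6-j)·(-1)^(6-j) for j from 0 to 5.
= 210 + (-1260) + 2100 + (-1200) + 225 + (-10) = 65.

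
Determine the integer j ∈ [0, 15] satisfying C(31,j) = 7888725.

8

C(31,j) increases on 0 ≤ j ≤ 15. C(31,7) = 2629575 and C(31,8) = 7888725, so j = 8.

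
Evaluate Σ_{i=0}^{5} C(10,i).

638

1 + 10 + 45 + 120 + 210 + 252 = 638.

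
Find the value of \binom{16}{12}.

1820

C(16,12) = C(16,4) by symmetry.
C(16,4) = (16·15·14·13) / 4! = 43680 / 24 = 1820.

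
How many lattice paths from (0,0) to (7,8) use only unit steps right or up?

Each path is a sequence of 15 steps with 7 rights: C(15,7) = 6435.

6435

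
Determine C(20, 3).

1140

C(20,3) = (20·19·18) / 3! = 6840 / 6 = 1140.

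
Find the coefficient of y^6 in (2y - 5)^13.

The general term is C(13,j)·(2y)^j·(-5)^(13-j); the y^6 term has j = 6.
C(13,6) = 1716.
Coefficient = C(13,6) · 2^6 · (-5)^7 = 1716 · 64 · (-78125) = -8580000000.

-8580000000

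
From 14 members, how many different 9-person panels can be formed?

This is C(14,9) = 2002.

2002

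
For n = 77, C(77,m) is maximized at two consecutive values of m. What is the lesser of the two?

For odd n = 77, C(77,m) peaks at m = (n−1)/2 and (n+1)/2; the lesser is 38.

38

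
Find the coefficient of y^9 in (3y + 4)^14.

The general term is C(14,j)·(3y)^j·(4)^(14-j); the y^9 term has j = 9.
C(14,9) = 2002.
Coefficient = C(14,9) · 3^9 · 4^5 = 2002 · 19683 · 1024 = 40351094784.

40351094784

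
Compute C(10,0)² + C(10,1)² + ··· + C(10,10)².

By Vandermonde's identity, Σ C(10,i)² = C(20,10) = 184756.

184756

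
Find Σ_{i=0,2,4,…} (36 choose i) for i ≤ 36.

Half of (1+1)^36 + (1−1)^36 gives the even-index sum: 2^35 = 34359738368.

34359738368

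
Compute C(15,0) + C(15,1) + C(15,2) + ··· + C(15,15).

32768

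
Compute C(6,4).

15

C(6,4) = C(6,2) by symmetry.
C(6,2) = (6·5) / 2! = 30 / 2 = 15.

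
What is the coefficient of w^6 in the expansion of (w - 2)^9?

-672

The general term is C(9,j)·(w)^j·(-2)^(9-j); the w^6 term has j = 6.
C(9,6) = 84.
Coefficient = C(9,6) · (-2)^3 = 84 · (-8) = -672.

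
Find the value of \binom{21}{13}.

C(21,13) = C(21,8) by symmetry.
C(21,8) = (21·20·19·18·17·16·15·14) / 8! = 8204716800 / 40320 = 203490.

203490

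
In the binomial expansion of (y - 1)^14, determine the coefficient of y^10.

1001

The general term is C(14,j)·(y)^j·(-1)^(14-j); the y^10 term has j = 10.
C(14,10) = 1001.
Coefficient = C(14,10) = 1001.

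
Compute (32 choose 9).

28048800

C(32,9) = (32·31·30·29·28·27·26·25·24) / 9! = 10178348544000 / 362880 = 28048800.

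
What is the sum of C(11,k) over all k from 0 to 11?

The entries of row 11 sum to 2^11 = 2048.

2048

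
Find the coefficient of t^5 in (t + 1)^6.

The general term is C(6,j)·(t)^j·(1)^(6-j); the t^5 term has j = 5.
C(6,5) = 6.
Coefficient = C(6,5) = 6.

6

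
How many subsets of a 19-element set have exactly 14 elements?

11628

Choose the 14 positions: C(19,14) = 11628.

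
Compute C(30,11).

54627300

C(30,11) = (30·29·28·27·26·25·24·23·22·21·20) / 11! = 2180547008640000 / 39916800 = 54627300.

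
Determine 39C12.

C(39,12) = (39·38·37·36·35·34·33·32·31·30·29·28) / 12! = 1873278229119897600 / 479001600 = 3910797436.

3910797436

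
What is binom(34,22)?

548354040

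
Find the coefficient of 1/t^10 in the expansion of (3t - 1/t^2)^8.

252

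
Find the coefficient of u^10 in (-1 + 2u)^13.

-292864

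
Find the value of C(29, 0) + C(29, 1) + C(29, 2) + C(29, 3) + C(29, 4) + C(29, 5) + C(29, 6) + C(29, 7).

1 + 29 + 406 + 3654 + 23751 + 118755 + 475020 + 1560780 = 2182396.

2182396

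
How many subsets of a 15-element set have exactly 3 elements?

455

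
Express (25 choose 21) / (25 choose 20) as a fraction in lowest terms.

5/21

C(n,k+1)/C(n,k) = (n−k)/(k+1) = (25−20)/(20+1) = 5/21.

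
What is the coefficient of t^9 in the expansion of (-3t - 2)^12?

The general term is C(12,j)·(-3t)^j·(-2)^(12-j); the t^9 term has j = 9.
C(12,9) = 220.
Coefficient = C(12,9) · (-3)^9 · (-2)^3 = 220 · (-19683) · (-8) = 34642080.

34642080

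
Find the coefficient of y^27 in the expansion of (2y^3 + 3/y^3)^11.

33792

General term: C(11,j)·(2y^3)^j·(3/y^3)^(11-j), with y-exponent 3j − 3(11−j) = 6j − 33.
Set 6j − 33 = 27: j = 10.
C(11,10) = 11; 2^10 = 1024; 3^1 = 3.
Coefficient = 11 · 1024 · 3 = 33792.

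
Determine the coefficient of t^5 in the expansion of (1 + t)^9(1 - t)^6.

Coefficient of t^5 = Σ_{j} C(9,j)·1^j·C(6,5-j)·(-1)^(5-j) for j from 0 to 5.
= (-6) + 135 + (-720) + 1260 + (-756) + 126 = 39.

39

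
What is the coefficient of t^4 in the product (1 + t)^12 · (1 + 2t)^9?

Coefficient of t^4 = Σ_{j} C(12,j)·1^j·C(9,4-j)·2^(4-j) for j from 0 to 4.
= 2016 + 8064 + 9504 + 3960 + 495 = 24039.

24039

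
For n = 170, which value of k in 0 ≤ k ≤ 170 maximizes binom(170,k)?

C(170,k) is maximized at k = 170/2 = 85.

85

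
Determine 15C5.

3003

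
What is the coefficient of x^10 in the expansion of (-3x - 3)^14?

4787751969

The general term is C(14,j)·(-3x)^j·(-3)^(14-j); the x^10 term has j = 10.
C(14,10) = 1001.
Coefficient = C(14,10) · (-3)^10 · (-3)^4 = 1001 · 59049 · 81 = 4787751969.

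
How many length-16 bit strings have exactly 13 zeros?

560

Choose the 13 positions: C(16,13) = 560.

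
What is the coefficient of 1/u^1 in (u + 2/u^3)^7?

General term: C(7,j)·(u)^j·(2/u^3)^(7-j), with u-exponent 1j − 3(7−j) = 4j − 21.
Set 4j − 21 = -1: j = 5.
C(7,5) = 21; 1^5 = 1; 2^2 = 4.
Coefficient = 21 · 1 · 4 = 84.

84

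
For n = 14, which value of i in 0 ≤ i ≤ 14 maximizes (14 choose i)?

7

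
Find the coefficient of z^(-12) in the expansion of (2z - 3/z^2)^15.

-6304858560

General term: C(15,j)·(2z)^j·(-3/z^2)^(15-j), with z-exponent 1j − 2(15−j) = 3j − 30.
Set 3j − 30 = -12: j = 6.
C(15,6) = 5005; 2^6 = 64; (-3)^9 = -19683.
Coefficient = 5005 · 64 · (-19683) = -6304858560.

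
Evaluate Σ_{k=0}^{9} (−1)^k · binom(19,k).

The partial alternating sum Σ_{k=0}^{9} (−1)^k C(19,k) = (−1)^9 C(18,9) = -48620.

-48620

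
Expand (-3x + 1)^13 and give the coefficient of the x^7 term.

The general term is C(13,j)·(-3x)^j·(1)^(13-j); the x^7 term has j = 7.
C(13,7) = 1716.
Coefficient = C(13,7) · (-3)^7 = 1716 · (-2187) = -3752892.

-3752892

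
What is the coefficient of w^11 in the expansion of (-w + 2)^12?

-24

The general term is C(12,j)·(-w)^j·(2)^(12-j); the w^11 term has j = 11.
C(12,11) = 12.
Coefficient = C(12,11) · (-1)^11 · 2^1 = 12 · (-1) · 2 = -24.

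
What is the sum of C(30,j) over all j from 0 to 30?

1073741824

The entries of row 30 sum to 2^30 = 1073741824.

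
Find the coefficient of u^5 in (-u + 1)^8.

-56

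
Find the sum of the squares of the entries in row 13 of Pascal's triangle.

10400600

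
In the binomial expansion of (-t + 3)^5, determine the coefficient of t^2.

270

The general term is C(5,j)·(-t)^j·(3)^(5-j); the t^2 term has j = 2.
C(5,2) = 10.
Coefficient = C(5,2) · 3^3 = 10 · 27 = 270.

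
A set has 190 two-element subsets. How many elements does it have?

20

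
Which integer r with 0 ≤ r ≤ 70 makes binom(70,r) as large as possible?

35

C(70,r) is maximized at r = 70/2 = 35.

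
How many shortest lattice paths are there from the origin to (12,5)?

6188

Each path is a sequence of 17 steps with 12 rights: C(17,12) = 6188.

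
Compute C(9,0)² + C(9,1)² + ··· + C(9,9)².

48620

By Vandermonde's identity, Σ C(9,k)² = C(18,9) = 48620.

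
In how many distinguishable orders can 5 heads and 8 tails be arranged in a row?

Choose positions for the heads: C(13,5) = 1287.

1287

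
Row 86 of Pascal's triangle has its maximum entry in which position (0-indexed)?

C(86,j) is maximized at j = 86/2 = 43.

43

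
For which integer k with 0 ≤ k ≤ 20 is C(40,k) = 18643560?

7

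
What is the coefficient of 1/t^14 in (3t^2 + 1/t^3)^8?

252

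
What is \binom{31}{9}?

20160075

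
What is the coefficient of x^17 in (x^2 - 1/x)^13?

-286

General term: C(13,j)·(x^2)^j·(-1/x)^(13-j), with x-exponent 2j − 1(13−j) = 3j − 13.
Set 3j − 13 = 17: j = 10.
C(13,10) = 286; 1^10 = 1; (-1)^3 = -1.
Coefficient = 286 · 1 · (-1) = -286.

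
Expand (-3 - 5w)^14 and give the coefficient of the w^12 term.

The general term is C(14,j)·(-3)^j·(-5w)^(14-j); the w^12 term has j = 2.
C(14,2) = 91.
Coefficient = C(14,2) · (-3)^2 · (-5)^12 = 91 · 9 · 244140625 = 199951171875.

199951171875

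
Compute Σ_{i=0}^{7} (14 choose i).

1 + 14 + 91 + 364 + 1001 + 2002 + 3003 + 3432 = 9908.

9908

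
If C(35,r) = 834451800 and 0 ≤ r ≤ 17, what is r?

C(35,r) increases on 0 ≤ r ≤ 17. C(35,11) = 417225900 and C(35,12) = 834451800, so r = 12.

12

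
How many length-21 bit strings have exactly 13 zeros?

Choose the 13 positions: C(21,13) = 203490.

203490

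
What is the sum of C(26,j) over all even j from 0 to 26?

33554432

Half of (1+1)^26 + (1−1)^26 gives the even-index sum: 2^25 = 33554432.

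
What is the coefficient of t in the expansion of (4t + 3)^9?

The general term is C(9,j)·(4t)^j·(3)^(9-j); the t^1 term has j = 1.
C(9,1) = 9.
Coefficient = C(9,1) · 4^1 · 3^8 = 9 · 4 · 6561 = 236196.

236196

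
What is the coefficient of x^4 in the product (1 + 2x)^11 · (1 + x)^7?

19945

Coefficient of x^4 = Σ_{j} C(11,j)·2^j·C(7,4-j)·1^(4-j) for j from 0 to 4.
= 35 + 770 + 4620 + 9240 + 5280 = 19945.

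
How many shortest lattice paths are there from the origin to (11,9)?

Each path is a sequence of 20 steps with 11 rights: C(20,11) = 167960.

167960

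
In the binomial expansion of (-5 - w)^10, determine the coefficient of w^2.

The general term is C(10,j)·(-5)^j·(-w)^(10-j); the w^2 term has j = 8.
C(10,8) = 45.
Coefficient = C(10,8) · (-5)^8 = 45 · 390625 = 17578125.

17578125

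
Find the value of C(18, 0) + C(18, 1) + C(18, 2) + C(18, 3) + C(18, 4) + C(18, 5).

1 + 18 + 153 + 816 + 3060 + 8568 = 12616.

12616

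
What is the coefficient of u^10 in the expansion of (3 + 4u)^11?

The general term is C(11,j)·(3)^j·(4u)^(11-j); the u^10 term has j = 1.
C(11,1) = 11.
Coefficient = C(11,1) · 3^1 · 4^10 = 11 · 3 · 1048576 = 34603008.

34603008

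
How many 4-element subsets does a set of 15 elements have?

1365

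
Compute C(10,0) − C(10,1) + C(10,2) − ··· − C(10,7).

The partial alternating sum Σ_{k=0}^{7} (−1)^k C(10,k) = (−1)^7 C(9,7) = -36.

-36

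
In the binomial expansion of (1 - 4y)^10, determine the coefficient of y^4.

The general term is C(10,j)·(1)^j·(-4y)^(10-j); the y^4 term has j = 6.
C(10,6) = 210.
Coefficient = C(10,6) · (-4)^4 = 210 · 256 = 53760.

53760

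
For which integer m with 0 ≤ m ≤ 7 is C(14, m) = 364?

3

C(14,m) increases on 0 ≤ m ≤ 7. C(14,2) = 91 and C(14,3) = 364, so m = 3.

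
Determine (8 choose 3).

56

C(8,3) = (8·7·6) / 3! = 336 / 6 = 56.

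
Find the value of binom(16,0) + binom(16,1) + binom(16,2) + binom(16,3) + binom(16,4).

1 + 16 + 120 + 560 + 1820 = 2517.

2517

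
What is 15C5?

C(15,5) = (15·14·13·12·11) / 5! = 360360 / 120 = 3003.

3003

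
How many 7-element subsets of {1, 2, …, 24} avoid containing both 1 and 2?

319770

All 7-subsets: C(24,7) = 346104. Those containing both fixed elements: C(22,5) = 26334.
346104 − 26334 = 319770.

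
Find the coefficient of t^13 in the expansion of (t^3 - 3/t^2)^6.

-18

General term: C(6,j)·(t^3)^j·(-3/t^2)^(6-j), with t-exponent 3j − 2(6−j) = 5j − 12.
Set 5j − 12 = 13: j = 5.
C(6,5) = 6; 1^5 = 1; (-3)^1 = -3.
Coefficient = 6 · 1 · (-3) = -18.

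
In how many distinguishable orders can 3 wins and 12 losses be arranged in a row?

455

Choose positions for the wins: C(15,3) = 455.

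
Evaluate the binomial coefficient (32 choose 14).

471435600

C(32,14) = (32·31·30·29·28·27·26·25·24·23·22·21·20·19) / 14! = 41098950018846720000 / 87178291200 = 471435600.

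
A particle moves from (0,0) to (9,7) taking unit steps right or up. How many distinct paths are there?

Each path is a sequence of 16 steps with 9 rights: C(16,9) = 11440.

11440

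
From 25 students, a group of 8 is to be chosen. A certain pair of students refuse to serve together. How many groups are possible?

All 8-subsets: C(25,8) = 1081575. Those containing both fixed elements: C(23,6) = 100947.
1081575 − 100947 = 980628.

980628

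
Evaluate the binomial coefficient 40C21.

131282408400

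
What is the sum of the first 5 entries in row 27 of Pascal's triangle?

20854

1 + 27 + 351 + 2925 + 17550 = 20854.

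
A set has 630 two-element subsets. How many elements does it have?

36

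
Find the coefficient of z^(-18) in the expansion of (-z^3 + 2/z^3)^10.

General term: C(10,j)·(-z^3)^j·(2/z^3)^(10-j), with z-exponent 3j − 3(10−j) = 6j − 30.
Set 6j − 30 = -18: j = 2.
C(10,2) = 45; (-1)^2 = 1; 2^8 = 256.
Coefficient = 45 · 1 · 256 = 11520.

11520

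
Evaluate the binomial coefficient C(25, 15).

3268760

C(25,15) = C(25,10) by symmetry.
C(25,10) = (25·24·23·22·21·20·19·18·17·16) / 10! = 11861676288000 / 3628800 = 3268760.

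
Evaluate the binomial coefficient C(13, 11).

78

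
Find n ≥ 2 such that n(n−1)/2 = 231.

n(n−1)/2 = 231 ⇒ n(n−1) = 462. Since 22·21 = 462, n = 22.

22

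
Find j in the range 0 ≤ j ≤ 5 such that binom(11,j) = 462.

C(11,j) increases on 0 ≤ j ≤ 5. C(11,4) = 330 and C(11,5) = 462, so j = 5.

5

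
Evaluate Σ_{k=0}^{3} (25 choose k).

1 + 25 + 300 + 2300 = 2626.

2626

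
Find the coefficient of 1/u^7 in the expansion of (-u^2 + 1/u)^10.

-10

General term: C(10,j)·(-u^2)^j·(1/u)^(10-j), with u-exponent 2j − 1(10−j) = 3j − 10.
Set 3j − 10 = -7: j = 1.
C(10,1) = 10; (-1)^1 = -1; 1^9 = 1.
Coefficient = 10 · (-1) · 1 = -10.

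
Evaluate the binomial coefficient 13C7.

1716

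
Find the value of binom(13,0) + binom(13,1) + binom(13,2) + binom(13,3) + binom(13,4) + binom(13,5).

1 + 13 + 78 + 286 + 715 + 1287 = 2380.

2380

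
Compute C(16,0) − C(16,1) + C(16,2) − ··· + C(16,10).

The partial alternating sum Σ_{k=0}^{10} (−1)^k C(16,k) = (−1)^10 C(15,10) = 3003.

3003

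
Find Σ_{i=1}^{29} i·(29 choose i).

Since i·C(29,i) = 29·C(28,i−1), the sum is 29·2^28 = 29·268435456 = 7784628224.

7784628224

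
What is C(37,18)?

C(37,18) = (37·36·35·34·33·32·31·30·29·28·27·26·25·24·23·22·21·20) / 18! = 113146793787569865523200000 / 6402373705728000 = 17672631900.

17672631900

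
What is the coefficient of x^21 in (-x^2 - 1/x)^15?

-455

General term: C(15,j)·(-x^2)^j·(-1/x)^(15-j), with x-exponent 2j − 1(15−j) = 3j − 15.
Set 3j − 15 = 21: j = 12.
C(15,12) = 455; (-1)^12 = 1; (-1)^3 = -1.
Coefficient = 455 · 1 · (-1) = -455.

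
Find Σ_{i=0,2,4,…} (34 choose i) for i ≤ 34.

Half of (1+1)^34 + (1−1)^34 gives the even-index sum: 2^33 = 8589934592.

8589934592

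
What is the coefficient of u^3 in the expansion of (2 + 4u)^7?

35840

The general term is C(7,j)·(2)^j·(4u)^(7-j); the u^3 term has j = 4.
C(7,4) = 35.
Coefficient = C(7,4) · 2^4 · 4^3 = 35 · 16 · 64 = 35840.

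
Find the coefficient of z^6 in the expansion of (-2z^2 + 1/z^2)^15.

General term: C(15,j)·(-2z^2)^j·(1/z^2)^(15-j), with z-exponent 2j − 2(15−j) = 4j − 30.
Set 4j − 30 = 6: j = 9.
C(15,9) = 5005; (-2)^9 = -512; 1^6 = 1.
Coefficient = 5005 · (-512) · 1 = -2562560.

-2562560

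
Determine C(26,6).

230230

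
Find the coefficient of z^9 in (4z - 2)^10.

-5242880

The general term is C(10,j)·(4z)^j·(-2)^(10-j); the z^9 term has j = 9.
C(10,9) = 10.
Coefficient = C(10,9) · 4^9 · (-2)^1 = 10 · 262144 · (-2) = -5242880.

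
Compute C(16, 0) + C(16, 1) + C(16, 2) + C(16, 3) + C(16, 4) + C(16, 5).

6885

1 + 16 + 120 + 560 + 1820 + 4368 = 6885.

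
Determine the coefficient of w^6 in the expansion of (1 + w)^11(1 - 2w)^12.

2046

Coefficient of w^6 = Σ_{j} C(11,j)·1^j·C(12,6-j)·(-2)^(6-j) for j from 0 to 6.
= 59136 + (-278784) + 435600 + (-290400) + 87120 + (-11088) + 462 = 2046.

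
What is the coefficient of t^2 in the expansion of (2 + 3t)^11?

The general term is C(11,j)·(2)^j·(3t)^(11-j); the t^2 term has j = 9.
C(11,9) = 55.
Coefficient = C(11,9) · 2^9 · 3^2 = 55 · 512 · 9 = 253440.

253440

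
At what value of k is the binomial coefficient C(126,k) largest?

63

C(126,k) is maximized at k = 126/2 = 63.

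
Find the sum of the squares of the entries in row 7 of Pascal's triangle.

By Vandermonde's identity, Σ C(7,r)² = C(14,7) = 3432.

3432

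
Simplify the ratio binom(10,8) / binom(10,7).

3/8

C(n,k+1)/C(n,k) = (n−k)/(k+1) = (10−7)/(7+1) = 3/8.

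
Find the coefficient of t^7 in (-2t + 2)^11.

The general term is C(11,j)·(-2t)^j·(2)^(11-j); the t^7 term has j = 7.
C(11,7) = 330.
Coefficient = C(11,7) · (-2)^7 · 2^4 = 330 · (-128) · 16 = -675840.

-675840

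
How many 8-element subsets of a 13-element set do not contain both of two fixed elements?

825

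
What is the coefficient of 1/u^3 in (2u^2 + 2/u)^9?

18432

General term: C(9,j)·(2u^2)^j·(2/u)^(9-j), with u-exponent 2j − 1(9−j) = 3j − 9.
Set 3j − 9 = -3: j = 2.
C(9,2) = 36; 2^2 = 4; 2^7 = 128.
Coefficient = 36 · 4 · 128 = 18432.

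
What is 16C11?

4368

C(16,11) = C(16,5) by symmetry.
C(16,5) = (16·15·14·13·12) / 5! = 524160 / 120 = 4368.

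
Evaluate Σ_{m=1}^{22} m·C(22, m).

46137344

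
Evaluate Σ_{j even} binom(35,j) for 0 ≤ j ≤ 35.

Half of (1+1)^35 + (1−1)^35 gives the even-index sum: 2^34 = 17179869184.

17179869184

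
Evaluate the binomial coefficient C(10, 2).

45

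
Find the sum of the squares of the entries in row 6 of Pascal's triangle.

924

By Vandermonde's identity, Σ C(6,j)² = C(12,6) = 924.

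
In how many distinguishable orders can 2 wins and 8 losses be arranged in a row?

45

Choose positions for the wins: C(10,2) = 45.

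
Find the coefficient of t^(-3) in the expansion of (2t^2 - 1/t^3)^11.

General term: C(11,j)·(2t^2)^j·(-1/t^3)^(11-j), with t-exponent 2j − 3(11−j) = 5j − 33.
Set 5j − 33 = -3: j = 6.
C(11,6) = 462; 2^6 = 64; (-1)^5 = -1.
Coefficient = 462 · 64 · (-1) = -29568.

-29568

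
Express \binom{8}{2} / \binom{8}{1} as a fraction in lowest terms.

7/2

C(n,k+1)/C(n,k) = (n−k)/(k+1) = (8−1)/(1+1) = 7/2.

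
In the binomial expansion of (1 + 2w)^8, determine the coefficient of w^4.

The general term is C(8,j)·(1)^j·(2w)^(8-j); the w^4 term has j = 4.
C(8,4) = 70.
Coefficient = C(8,4) · 2^4 = 70 · 16 = 1120.

1120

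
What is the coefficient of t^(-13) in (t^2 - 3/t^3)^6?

General term: C(6,j)·(t^2)^j·(-3/t^3)^(6-j), with t-exponent 2j − 3(6−j) = 5j − 18.
Set 5j − 18 = -13: j = 1.
C(6,1) = 6; 1^1 = 1; (-3)^5 = -243.
Coefficient = 6 · 1 · (-243) = -1458.

-1458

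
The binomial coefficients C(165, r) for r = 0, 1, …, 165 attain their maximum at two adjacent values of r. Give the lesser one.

For odd n = 165, C(165,r) peaks at r = (n−1)/2 and (n+1)/2; the lesser is 82.

82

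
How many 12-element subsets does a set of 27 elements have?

17383860

C(27,12) = (27·26·25·24·23·22·21·20·19·18·17·16) / 12! = 8326896754176000 / 479001600 = 17383860.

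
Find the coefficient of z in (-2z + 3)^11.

-1299078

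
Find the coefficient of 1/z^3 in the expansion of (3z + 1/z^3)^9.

General term: C(9,j)·(3z)^j·(1/z^3)^(9-j), with z-exponent 1j − 3(9−j) = 4j − 27.
Set 4j − 27 = -3: j = 6.
C(9,6) = 84; 3^6 = 729; 1^3 = 1.
Coefficient = 84 · 729 · 1 = 61236.

61236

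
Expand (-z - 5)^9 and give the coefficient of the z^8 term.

The general term is C(9,j)·(-z)^j·(-5)^(9-j); the z^8 term has j = 8.
C(9,8) = 9.
Coefficient = C(9,8) · (-5)^1 = 9 · (-5) = -45.

-45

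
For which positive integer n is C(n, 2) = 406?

n(n−1)/2 = 406 ⇒ n(n−1) = 812. Since 29·28 = 812, n = 29.

29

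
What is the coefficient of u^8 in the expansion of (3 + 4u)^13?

The general term is C(13,j)·(3)^j·(4u)^(13-j); the u^8 term has j = 5.
C(13,5) = 1287.
Coefficient = C(13,5) · 3^5 · 4^8 = 1287 · 243 · 65536 = 20495794176.

20495794176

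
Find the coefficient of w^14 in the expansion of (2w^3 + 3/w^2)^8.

16128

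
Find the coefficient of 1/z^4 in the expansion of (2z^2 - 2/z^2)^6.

General term: C(6,j)·(2z^2)^j·(-2/z^2)^(6-j), with z-exponent 2j − 2(6−j) = 4j − 12.
Set 4j − 12 = -4: j = 2.
C(6,2) = 15; 2^2 = 4; (-2)^4 = 16.
Coefficient = 15 · 4 · 16 = 960.

960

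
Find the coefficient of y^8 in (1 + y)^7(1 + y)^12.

75582

(1 + y)^7(1 + y)^12 = (1 + y)^19, so the coefficient of y^8 is C(19,8)·1^8 = 75582·1 = 75582.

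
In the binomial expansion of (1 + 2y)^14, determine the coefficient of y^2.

The general term is C(14,j)·(1)^j·(2y)^(14-j); the y^2 term has j = 12.
C(14,12) = 91.
Coefficient = C(14,12) · 2^2 = 91 · 4 = 364.

364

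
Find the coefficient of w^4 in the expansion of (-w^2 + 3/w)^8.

General term: C(8,j)·(-w^2)^j·(3/w)^(8-j), with w-exponent 2j − 1(8−j) = 3j − 8.
Set 3j − 8 = 4: j = 4.
C(8,4) = 70; (-1)^4 = 1; 3^4 = 81.
Coefficient = 70 · 1 · 81 = 5670.

5670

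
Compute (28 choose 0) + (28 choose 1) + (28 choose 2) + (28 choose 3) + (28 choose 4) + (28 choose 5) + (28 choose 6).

1 + 28 + 378 + 3276 + 20475 + 98280 + 376740 = 499178.

499178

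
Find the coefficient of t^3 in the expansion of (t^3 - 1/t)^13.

General term: C(13,j)·(t^3)^j·(-1/t)^(13-j), with t-exponent 3j − 1(13−j) = 4j − 13.
Set 4j − 13 = 3: j = 4.
C(13,4) = 715; 1^4 = 1; (-1)^9 = -1.
Coefficient = 715 · 1 · (-1) = -715.

-715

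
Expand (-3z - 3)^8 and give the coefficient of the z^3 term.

The general term is C(8,j)·(-3z)^j·(-3)^(8-j); the z^3 term has j = 3.
C(8,3) = 56.
Coefficient = C(8,3) · (-3)^3 · (-3)^5 = 56 · (-27) · (-243) = 367416.

367416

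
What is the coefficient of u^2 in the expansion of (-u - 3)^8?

The general term is C(8,j)·(-u)^j·(-3)^(8-j); the u^2 term has j = 2.
C(8,2) = 28.
Coefficient = C(8,2) · (-3)^6 = 28 · 729 = 20412.

20412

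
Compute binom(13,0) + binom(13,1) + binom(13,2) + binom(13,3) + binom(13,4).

1093

1 + 13 + 78 + 286 + 715 = 1093.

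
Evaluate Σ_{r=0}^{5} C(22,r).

35443

1 + 22 + 231 + 1540 + 7315 + 26334 = 35443.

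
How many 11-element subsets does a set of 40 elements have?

2311801440

C(40,11) = (40·39·38·37·36·35·34·33·32·31·30) / 11! = 92279715720192000 / 39916800 = 2311801440.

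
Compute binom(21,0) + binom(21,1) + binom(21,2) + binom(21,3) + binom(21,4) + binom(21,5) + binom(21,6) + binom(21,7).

1 + 21 + 210 + 1330 + 5985 + 20349 + 54264 + 116280 = 198440.

198440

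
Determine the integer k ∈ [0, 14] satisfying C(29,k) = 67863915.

13

C(29,k) increases on 0 ≤ k ≤ 14. C(29,12) = 51895935 and C(29,13) = 67863915, so k = 13.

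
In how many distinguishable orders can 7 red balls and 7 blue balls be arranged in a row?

3432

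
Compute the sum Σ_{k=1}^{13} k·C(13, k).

53248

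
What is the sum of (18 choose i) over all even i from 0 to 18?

Half of (1+1)^18 + (1−1)^18 gives the even-index sum: 2^17 = 131072.

131072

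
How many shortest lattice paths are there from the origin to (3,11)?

364

Each path is a sequence of 14 steps with 3 rights: C(14,3) = 364.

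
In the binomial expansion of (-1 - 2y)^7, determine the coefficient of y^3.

The general term is C(7,j)·(-1)^j·(-2y)^(7-j); the y^3 term has j = 4.
C(7,4) = 35.
Coefficient = C(7,4) · (-2)^3 = 35 · (-8) = -280.

-280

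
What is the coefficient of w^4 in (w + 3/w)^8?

General term: C(8,j)·(w)^j·(3/w)^(8-j), with w-exponent 1j − 1(8−j) = 2j − 8.
Set 2j − 8 = 4: j = 6.
C(8,6) = 28; 1^6 = 1; 3^2 = 9.
Coefficient = 28 · 1 · 9 = 252.

252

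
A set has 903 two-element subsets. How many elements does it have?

43

n(n−1)/2 = 903 ⇒ n(n−1) = 1806. Since 43·42 = 1806, n = 43.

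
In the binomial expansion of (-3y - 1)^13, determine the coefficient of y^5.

-312741

The general term is C(13,j)·(-3y)^j·(-1)^(13-j); the y^5 term has j = 5.
C(13,5) = 1287.
Coefficient = C(13,5) · (-3)^5 = 1287 · (-243) = -312741.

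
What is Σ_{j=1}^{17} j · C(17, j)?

Since j·C(17,j) = 17·C(16,j−1), the sum is 17·2^16 = 17·65536 = 1114112.

1114112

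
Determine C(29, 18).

C(29,18) = C(29,11) by symmetry.
C(29,11) = (29·28·27·26·25·24·23·22·21·20·19) / 11! = 1381013105472000 / 39916800 = 34597290.

34597290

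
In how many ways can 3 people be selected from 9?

84

This is C(9,3) = 84.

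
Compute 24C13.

2496144

C(24,13) = C(24,11) by symmetry.
C(24,11) = (24·23·22·21·20·19·18·17·16·15·14) / 11! = 99638080819200 / 39916800 = 2496144.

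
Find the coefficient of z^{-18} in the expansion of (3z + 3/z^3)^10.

7085880

General term: C(10,j)·(3z)^j·(3/z^3)^(10-j), with z-exponent 1j − 3(10−j) = 4j − 30.
Set 4j − 30 = -18: j = 3.
C(10,3) = 120; 3^3 = 27; 3^7 = 2187.
Coefficient = 120 · 27 · 2187 = 7085880.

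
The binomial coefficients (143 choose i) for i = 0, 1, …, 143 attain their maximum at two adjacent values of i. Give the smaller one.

For odd n = 143, C(143,i) peaks at i = (n−1)/2 and (n+1)/2; the smaller is 71.

71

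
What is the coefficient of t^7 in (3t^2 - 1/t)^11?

-336798

General term: C(11,j)·(3t^2)^j·(-1/t)^(11-j), with t-exponent 2j − 1(11−j) = 3j − 11.
Set 3j − 11 = 7: j = 6.
C(11,6) = 462; 3^6 = 729; (-1)^5 = -1.
Coefficient = 462 · 729 · (-1) = -336798.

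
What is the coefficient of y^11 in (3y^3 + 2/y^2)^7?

General term: C(7,j)·(3y^3)^j·(2/y^2)^(7-j), with y-exponent 3j − 2(7−j) = 5j − 14.
Set 5j − 14 = 11: j = 5.
C(7,5) = 21; 3^5 = 243; 2^2 = 4.
Coefficient = 21 · 243 · 4 = 20412.

20412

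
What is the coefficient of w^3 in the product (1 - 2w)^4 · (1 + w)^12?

Coefficient of w^3 = Σ_{j} C(4,j)·(-2)^j·C(12,3-j)·1^(3-j) for j from 0 to 3.
= 220 + (-528) + 288 + (-32) = -52.

-52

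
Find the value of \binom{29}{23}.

475020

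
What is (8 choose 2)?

28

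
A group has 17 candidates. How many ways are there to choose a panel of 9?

This is C(17,9) = 24310.

24310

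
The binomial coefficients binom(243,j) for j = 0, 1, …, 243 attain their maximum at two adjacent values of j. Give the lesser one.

For odd n = 243, C(243,j) peaks at j = (n−1)/2 and (n+1)/2; the lesser is 121.

121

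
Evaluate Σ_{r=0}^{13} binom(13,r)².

By Vandermonde's identity, Σ C(13,r)² = C(26,13) = 10400600.

10400600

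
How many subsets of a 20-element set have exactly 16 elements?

Choose the 16 positions: C(20,16) = 4845.

4845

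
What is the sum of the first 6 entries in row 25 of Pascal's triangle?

1 + 25 + 300 + 2300 + 12650 + 53130 = 68406.

68406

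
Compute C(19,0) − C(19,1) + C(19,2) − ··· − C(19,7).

-31824

The partial alternating sum Σ_{k=0}^{7} (−1)^k C(19,k) = (−1)^7 C(18,7) = -31824.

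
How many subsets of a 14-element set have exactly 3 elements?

364

Choose the 3 positions: C(14,3) = 364.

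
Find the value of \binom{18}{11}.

31824

C(18,11) = C(18,7) by symmetry.
C(18,7) = (18·17·16·15·14·13·12) / 7! = 160392960 / 5040 = 31824.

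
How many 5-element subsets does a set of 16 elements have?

4368

C(16,5) = (16·15·14·13·12) / 5! = 524160 / 120 = 4368.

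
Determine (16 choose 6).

8008

C(16,6) = (16·15·14·13·12·11) / 6! = 5765760 / 720 = 8008.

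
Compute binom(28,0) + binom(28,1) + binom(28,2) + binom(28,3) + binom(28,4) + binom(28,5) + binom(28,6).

1 + 28 + 378 + 3276 + 20475 + 98280 + 376740 = 499178.

499178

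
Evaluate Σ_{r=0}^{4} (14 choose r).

1471

1 + 14 + 91 + 364 + 1001 = 1471.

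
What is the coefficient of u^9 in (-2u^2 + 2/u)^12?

-3244032

General term: C(12,j)·(-2u^2)^j·(2/u)^(12-j), with u-exponent 2j − 1(12−j) = 3j − 12.
Set 3j − 12 = 9: j = 7.
C(12,7) = 792; (-2)^7 = -128; 2^5 = 32.
Coefficient = 792 · (-128) · 32 = -3244032.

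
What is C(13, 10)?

286

C(13,10) = C(13,3) by symmetry.
C(13,3) = (13·12·11) / 3! = 1716 / 6 = 286.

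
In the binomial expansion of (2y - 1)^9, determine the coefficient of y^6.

The general term is C(9,j)·(2y)^j·(-1)^(9-j); the y^6 term has j = 6.
C(9,6) = 84.
Coefficient = C(9,6) · 2^6 · (-1)^3 = 84 · 64 · (-1) = -5376.

-5376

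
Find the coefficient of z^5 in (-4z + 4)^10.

The general term is C(10,j)·(-4z)^j·(4)^(10-j); the z^5 term has j = 5.
C(10,5) = 252.
Coefficient = C(10,5) · (-4)^5 · 4^5 = 252 · (-1024) · 1024 = -264241152.

-264241152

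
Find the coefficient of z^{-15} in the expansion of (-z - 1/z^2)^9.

-9

General term: C(9,j)·(-z)^j·(-1/z^2)^(9-j), with z-exponent 1j − 2(9−j) = 3j − 18.
Set 3j − 18 = -15: j = 1.
C(9,1) = 9; (-1)^1 = -1; (-1)^8 = 1.
Coefficient = 9 · (-1) · 1 = -9.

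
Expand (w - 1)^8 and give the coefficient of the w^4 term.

The general term is C(8,j)·(w)^j·(-1)^(8-j); the w^4 term has j = 4.
C(8,4) = 70.
Coefficient = C(8,4) = 70.

70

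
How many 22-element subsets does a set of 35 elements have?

1476337800

C(35,22) = C(35,13) by symmetry.
C(35,13) = (35·34·33·32·31·30·29·28·27·26·25·24·23) / 13! = 9193186188426240000 / 6227020800 = 1476337800.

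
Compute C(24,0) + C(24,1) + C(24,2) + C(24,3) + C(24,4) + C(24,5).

55455

1 + 24 + 276 + 2024 + 10626 + 42504 = 55455.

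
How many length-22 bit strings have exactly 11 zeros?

705432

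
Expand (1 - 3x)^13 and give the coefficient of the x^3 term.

-7722

The general term is C(13,j)·(1)^j·(-3x)^(13-j); the x^3 term has j = 10.
C(13,10) = 286.
Coefficient = C(13,10) · (-3)^3 = 286 · (-27) = -7722.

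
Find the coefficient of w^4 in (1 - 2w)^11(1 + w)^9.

-402

Coefficient of w^4 = Σ_{j} C(11,j)·(-2)^j·C(9,4-j)·1^(4-j) for j from 0 to 4.
= 126 + (-1848) + 7920 + (-11880) + 5280 = -402.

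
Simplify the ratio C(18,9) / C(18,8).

C(n,k+1)/C(n,k) = (n−k)/(k+1) = (18−8)/(8+1) = 10/9.

10/9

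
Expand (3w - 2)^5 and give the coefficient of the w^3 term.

1080

The general term is C(5,j)·(3w)^j·(-2)^(5-j); the w^3 term has j = 3.
C(5,3) = 10.
Coefficient = C(5,3) · 3^3 · (-2)^2 = 10 · 27 · 4 = 1080.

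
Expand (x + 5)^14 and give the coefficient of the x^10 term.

The general term is C(14,j)·(x)^j·(5)^(14-j); the x^10 term has j = 10.
C(14,10) = 1001.
Coefficient = C(14,10) · 5^4 = 1001 · 625 = 625625.

625625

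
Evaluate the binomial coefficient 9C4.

C(9,4) = (9·8·7·6) / 4! = 3024 / 24 = 126.

126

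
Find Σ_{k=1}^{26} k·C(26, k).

Differentiating (1+x)^26 and setting x=1: Σ k·C(26,k) = 26·2^25 = 872415232.

872415232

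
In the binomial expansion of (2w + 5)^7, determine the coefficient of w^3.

175000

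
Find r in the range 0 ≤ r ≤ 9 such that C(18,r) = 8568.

C(18,r) increases on 0 ≤ r ≤ 9. C(18,4) = 3060 and C(18,5) = 8568, so r = 5.

5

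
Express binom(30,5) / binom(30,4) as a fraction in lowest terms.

26/5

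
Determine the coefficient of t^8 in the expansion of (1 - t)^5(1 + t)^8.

-25

Coefficient of t^8 = Σ_{j} C(5,j)·(-1)^j·C(8,8-j)·1^(8-j) for j from 0 to 5.
= 1 + (-40) + 280 + (-560) + 350 + (-56) = -25.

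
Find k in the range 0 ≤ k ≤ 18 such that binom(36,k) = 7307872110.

C(36,k) increases on 0 ≤ k ≤ 18. C(36,15) = 5567902560 and C(36,16) = 7307872110, so k = 16.

16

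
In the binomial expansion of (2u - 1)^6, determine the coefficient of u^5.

-192

The general term is C(6,j)·(2u)^j·(-1)^(6-j); the u^5 term has j = 5.
C(6,5) = 6.
Coefficient = C(6,5) · 2^5 · (-1)^1 = 6 · 32 · (-1) = -192.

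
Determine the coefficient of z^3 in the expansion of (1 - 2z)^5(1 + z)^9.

Coefficient of z^3 = Σ_{j} C(5,j)·(-2)^j·C(9,3-j)·1^(3-j) for j from 0 to 3.
= 84 + (-360) + 360 + (-80) = 4.

4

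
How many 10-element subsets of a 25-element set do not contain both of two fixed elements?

2778446

All 10-subsets: C(25,10) = 3268760. Those containing both fixed elements: C(23,8) = 490314.
3268760 − 490314 = 2778446.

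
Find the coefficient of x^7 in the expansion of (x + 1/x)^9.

9

General term: C(9,j)·(x)^j·(1/x)^(9-j), with x-exponent 1j − 1(9−j) = 2j − 9.
Set 2j − 9 = 7: j = 8.
C(9,8) = 9; 1^8 = 1; 1^1 = 1.
Coefficient = 9 · 1 · 1 = 9.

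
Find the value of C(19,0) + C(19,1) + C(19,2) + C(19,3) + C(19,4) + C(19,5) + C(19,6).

1 + 19 + 171 + 969 + 3876 + 11628 + 27132 = 43796.

43796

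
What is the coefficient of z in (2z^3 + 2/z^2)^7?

4480

General term: C(7,j)·(2z^3)^j·(2/z^2)^(7-j), with z-exponent 3j − 2(7−j) = 5j − 14.
Set 5j − 14 = 1: j = 3.
C(7,3) = 35; 2^3 = 8; 2^4 = 16.
Coefficient = 35 · 8 · 16 = 4480.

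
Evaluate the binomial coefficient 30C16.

145422675

C(30,16) = C(30,14) by symmetry.
C(30,14) = (30·29·28·27·26·25·24·23·22·21·20·19·18·17) / 14! = 12677700308232960000 / 87178291200 = 145422675.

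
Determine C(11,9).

55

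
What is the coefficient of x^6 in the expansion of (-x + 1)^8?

28

The general term is C(8,j)·(-x)^j·(1)^(8-j); the x^6 term has j = 6.
C(8,6) = 28.
Coefficient = C(8,6) = 28.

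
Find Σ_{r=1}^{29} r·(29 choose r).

Differentiating (1+x)^29 and setting x=1: Σ r·C(29,r) = 29·2^28 = 7784628224.

7784628224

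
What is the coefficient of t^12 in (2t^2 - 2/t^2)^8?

General term: C(8,j)·(2t^2)^j·(-2/t^2)^(8-j), with t-exponent 2j − 2(8−j) = 4j − 16.
Set 4j − 16 = 12: j = 7.
C(8,7) = 8; 2^7 = 128; (-2)^1 = -2.
Coefficient = 8 · 128 · (-2) = -2048.

-2048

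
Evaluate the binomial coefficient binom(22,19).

C(22,19) = C(22,3) by symmetry.
C(22,3) = (22·21·20) / 3! = 9240 / 6 = 1540.

1540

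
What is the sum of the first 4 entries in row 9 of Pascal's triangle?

130

1 + 9 + 36 + 84 = 130.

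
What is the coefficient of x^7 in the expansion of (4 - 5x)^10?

The general term is C(10,j)·(4)^j·(-5x)^(10-j); the x^7 term has j = 3.
C(10,3) = 120.
Coefficient = C(10,3) · 4^3 · (-5)^7 = 120 · 64 · (-78125) = -600000000.

-600000000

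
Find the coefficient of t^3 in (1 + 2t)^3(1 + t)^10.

Coefficient of t^3 = Σ_{j} C(3,j)·2^j·C(10,3-j)·1^(3-j) for j from 0 to 3.
= 120 + 270 + 120 + 8 = 518.

518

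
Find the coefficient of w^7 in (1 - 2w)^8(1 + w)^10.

1560

Coefficient of w^7 = Σ_{j} C(8,j)·(-2)^j·C(10,7-j)·1^(7-j) for j from 0 to 7.
= 120 + (-3360) + 28224 + (-94080) + 134400 + (-80640) + 17920 + (-1024) = 1560.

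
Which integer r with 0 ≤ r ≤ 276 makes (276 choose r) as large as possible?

138

C(276,r) is maximized at r = 276/2 = 138.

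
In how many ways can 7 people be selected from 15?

This is C(15,7) = 6435.

6435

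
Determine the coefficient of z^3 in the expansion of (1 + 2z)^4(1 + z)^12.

Coefficient of z^3 = Σ_{j} C(4,j)·2^j·C(12,3-j)·1^(3-j) for j from 0 to 3.
= 220 + 528 + 288 + 32 = 1068.

1068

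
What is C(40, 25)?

40225345056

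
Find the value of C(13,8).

1287

C(13,8) = C(13,5) by symmetry.
C(13,5) = (13·12·11·10·9) / 5! = 154440 / 120 = 1287.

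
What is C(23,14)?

817190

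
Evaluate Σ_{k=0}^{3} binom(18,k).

988

1 + 18 + 153 + 816 = 988.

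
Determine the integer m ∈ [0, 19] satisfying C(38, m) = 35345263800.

C(38,m) increases on 0 ≤ m ≤ 19. C(38,18) = 33578000610 and C(38,19) = 35345263800, so m = 19.

19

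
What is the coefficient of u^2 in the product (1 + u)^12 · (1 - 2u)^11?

22

Coefficient of u^2 = Σ_{j} C(12,j)·1^j·C(11,2-j)·(-2)^(2-j) for j from 0 to 2.
= 220 + (-264) + 66 = 22.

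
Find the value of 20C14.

38760

C(20,14) = C(20,6) by symmetry.
C(20,6) = (20·19·18·17·16·15) / 6! = 27907200 / 720 = 38760.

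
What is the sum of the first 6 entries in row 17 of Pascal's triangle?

9402

1 + 17 + 136 + 680 + 2380 + 6188 = 9402.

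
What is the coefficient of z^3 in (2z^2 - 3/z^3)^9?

-145152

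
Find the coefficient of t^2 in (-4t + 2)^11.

450560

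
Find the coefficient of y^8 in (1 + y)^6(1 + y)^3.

Coefficient of y^8 = Σ_{j} C(6,j)·C(3,8-j) for j from 5 to 6.
= 6 + 3 = 9.

9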